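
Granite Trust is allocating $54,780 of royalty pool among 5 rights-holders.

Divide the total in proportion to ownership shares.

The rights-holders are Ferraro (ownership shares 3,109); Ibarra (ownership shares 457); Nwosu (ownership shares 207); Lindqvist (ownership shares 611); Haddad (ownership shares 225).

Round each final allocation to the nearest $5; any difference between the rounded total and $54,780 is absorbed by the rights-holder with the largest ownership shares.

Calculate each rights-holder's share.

Ferraro: $36,955 · Ibarra: $5,430 · Nwosu: $2,460 · Lindqvist: $7,260 · Haddad: $2,675

Ownership shares total: 3,109 + 457 + 207 + 611 + 225 = 4,609.
Pro-rata amounts: Ferraro 36,951.84; Ibarra 5,431.65; Nwosu 2,460.29; Lindqvist 7,262.00; Haddad 2,674.22.
At nearest $5: Ferraro $36,950; Ibarra $5,430; Nwosu $2,460; Lindqvist $7,260; Haddad $2,675. Sum = $54,775.
Difference $54,780 − $54,775 = +$5 applied to largest ownership shares (Ferraro): Ferraro becomes $36,955.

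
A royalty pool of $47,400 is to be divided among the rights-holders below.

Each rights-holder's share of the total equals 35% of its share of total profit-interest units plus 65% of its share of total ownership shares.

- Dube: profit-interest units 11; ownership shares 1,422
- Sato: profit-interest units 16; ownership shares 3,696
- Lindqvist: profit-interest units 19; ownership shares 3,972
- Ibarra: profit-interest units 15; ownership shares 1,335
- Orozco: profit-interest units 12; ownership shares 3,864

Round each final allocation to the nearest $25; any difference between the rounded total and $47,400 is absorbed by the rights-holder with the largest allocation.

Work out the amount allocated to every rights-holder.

Dube: $5,575 · Sato: $11,600 · Lindqvist: $12,900 · Ibarra: $6,275 · Orozco: $11,050

Totals — profit-interest units 73, ownership shares 14,289.
Blended shares (35% profit-interest units + 65% ownership shares): Dube 0.1174; Sato 0.2448; Lindqvist 0.2718; Ibarra 0.1326; Orozco 0.2333.
Raw shares: Dube 5,565.99; Sato 11,605.49; Lindqvist 12,882.39; Ibarra 6,287.44; Orozco 11,058.70.
At nearest $25: Dube $5,575; Sato $11,600; Lindqvist $12,875; Ibarra $6,275; Orozco $11,050. Sum = $47,375.
Difference $47,400 − $47,375 = +$25 applied to largest allocation (Lindqvist): Lindqvist becomes $12,900.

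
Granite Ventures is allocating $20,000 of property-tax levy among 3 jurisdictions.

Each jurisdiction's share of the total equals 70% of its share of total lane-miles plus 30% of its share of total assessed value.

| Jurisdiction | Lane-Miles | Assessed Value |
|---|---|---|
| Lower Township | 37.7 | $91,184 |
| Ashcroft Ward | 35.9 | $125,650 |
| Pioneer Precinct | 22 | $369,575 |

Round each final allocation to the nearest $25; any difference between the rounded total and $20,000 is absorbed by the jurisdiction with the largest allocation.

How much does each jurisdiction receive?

Lane-miles total 95.6; assessed value total 586,409.
Blended shares (70% lane-miles + 30% assessed value): Lower Township 0.3227; Ashcroft Ward 0.3271; Pioneer Precinct 0.3502.
Unrounded shares: Lower Township 6,453.89; Ashcroft Ward 6,542.94; Pioneer Precinct 7,003.16.
Rounded to nearest $25: Lower Township $6,450; Ashcroft Ward $6,550; Pioneer Precinct $7,000. Sum = $20,000.
Sum already equals the total — no adjustment.

Lower Township: $6,450 · Ashcroft Ward: $6,550 · Pioneer Precinct: $7,000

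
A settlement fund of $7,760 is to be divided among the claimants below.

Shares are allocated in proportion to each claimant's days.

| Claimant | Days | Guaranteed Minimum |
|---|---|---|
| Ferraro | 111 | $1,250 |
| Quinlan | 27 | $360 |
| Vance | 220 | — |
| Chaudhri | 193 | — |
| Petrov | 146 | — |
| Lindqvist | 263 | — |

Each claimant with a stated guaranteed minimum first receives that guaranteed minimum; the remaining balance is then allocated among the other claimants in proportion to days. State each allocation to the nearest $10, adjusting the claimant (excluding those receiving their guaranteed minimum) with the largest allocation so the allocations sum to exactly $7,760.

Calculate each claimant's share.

Guaranteed amounts: Ferraro $1,250; Quinlan $360. Residual $6,150.
Residual split over remaining days 822: Vance 1,645.99 → $1,650; Chaudhri 1,443.98 → $1,440; Petrov 1,092.34 → $1,090; Lindqvist 1,967.70 → $1,970.

Ferraro: $1,250; Quinlan: $360; Vance: $1,650; Chaudhri: $1,440; Petrov: $1,090; Lindqvist: $1,970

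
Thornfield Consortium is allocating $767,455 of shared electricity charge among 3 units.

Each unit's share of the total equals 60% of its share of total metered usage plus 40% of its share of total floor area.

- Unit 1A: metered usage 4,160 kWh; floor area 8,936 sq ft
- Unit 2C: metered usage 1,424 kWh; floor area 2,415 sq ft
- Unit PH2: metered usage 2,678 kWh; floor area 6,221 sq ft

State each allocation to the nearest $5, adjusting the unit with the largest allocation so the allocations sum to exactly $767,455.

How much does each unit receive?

Metered usage total 8,262; floor area total 17,572.
Combined weights (60% metered usage + 40% floor area): Unit 1A 0.5055; Unit 2C 0.1584; Unit PH2 0.3361.
Pro-rata amounts: Unit 1A 387,964.27; Unit 2C 121,554.93; Unit PH2 257,935.80.
Rounded to nearest $5: Unit 1A $387,965; Unit 2C $121,555; Unit PH2 $257,935. Sum = $767,455.
Sum already equals the total — no adjustment.

Unit 1A: $387,965 · Unit 2C: $121,555 · Unit PH2: $257,935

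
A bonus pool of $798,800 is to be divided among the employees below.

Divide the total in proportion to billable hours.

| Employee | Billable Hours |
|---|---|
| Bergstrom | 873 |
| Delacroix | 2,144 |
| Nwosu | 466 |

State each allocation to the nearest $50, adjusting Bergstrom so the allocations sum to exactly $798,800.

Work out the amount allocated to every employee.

Bergstrom: $200,250; Delacroix: $491,700; Nwosu: $106,850

Combined billable hours = 3,483.
Raw shares: Bergstrom 873/3,483 × $798,800 = 200,216.02; Delacroix 2,144/3,483 × $798,800 = 491,710.36; Nwosu 466/3,483 × $798,800 = 106,873.61.
Rounded to nearest $50: Bergstrom $200,200; Delacroix $491,700; Nwosu $106,850. Sum = $798,750.
Difference $798,800 − $798,750 = +$50 applied to Bergstrom: Bergstrom becomes $200,250.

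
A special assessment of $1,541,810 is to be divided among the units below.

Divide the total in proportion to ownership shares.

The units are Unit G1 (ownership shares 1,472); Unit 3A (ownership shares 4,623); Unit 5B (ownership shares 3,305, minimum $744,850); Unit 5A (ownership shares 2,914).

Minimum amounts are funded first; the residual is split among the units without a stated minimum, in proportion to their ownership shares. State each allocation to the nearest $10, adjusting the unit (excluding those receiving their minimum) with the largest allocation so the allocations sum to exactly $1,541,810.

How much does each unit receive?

Minimums first: Unit 5B $744,850. Residual $796,960.
Residual split over remaining ownership shares 9,009: Unit G1 130,217.02 → $130,220; Unit 3A 408,962.82 → $408,960; Unit 5A 257,780.16 → $257,780.

Unit G1: $130,220; Unit 3A: $408,960; Unit 5B: $744,850; Unit 5A: $257,780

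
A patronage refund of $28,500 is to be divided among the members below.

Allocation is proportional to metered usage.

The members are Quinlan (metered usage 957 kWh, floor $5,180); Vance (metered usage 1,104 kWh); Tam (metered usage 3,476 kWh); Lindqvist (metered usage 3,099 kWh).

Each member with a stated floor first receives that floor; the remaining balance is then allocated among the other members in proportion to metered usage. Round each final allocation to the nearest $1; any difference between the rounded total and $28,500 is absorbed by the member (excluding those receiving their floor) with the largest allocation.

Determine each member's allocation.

Fund the minimums — Quinlan $5,180. Remaining pool $23,320.
Remaining pool split over remaining metered usage 7,679: Vance 3,352.69 → $3,353; Tam 10,556.10 → $10,556; Lindqvist 9,411.21 → $9,411.

Quinlan: $5,180; Vance: $3,353; Tam: $10,556; Lindqvist: $9,411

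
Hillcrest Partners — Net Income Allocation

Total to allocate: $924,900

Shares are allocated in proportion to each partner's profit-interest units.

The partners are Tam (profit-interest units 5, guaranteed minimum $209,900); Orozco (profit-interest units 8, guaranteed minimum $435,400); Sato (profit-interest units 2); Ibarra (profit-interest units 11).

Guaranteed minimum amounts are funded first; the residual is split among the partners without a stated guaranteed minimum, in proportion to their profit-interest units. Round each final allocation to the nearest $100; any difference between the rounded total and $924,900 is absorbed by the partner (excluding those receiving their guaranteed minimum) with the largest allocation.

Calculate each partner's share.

Tam: $209,900 · Orozco: $435,400 · Sato: $43,000 · Ibarra: $236,600

Fund the minimums — Tam $209,900; Orozco $435,400. Residual $279,600.
Residual split over remaining profit-interest units 13: Sato 43,015.38 → $43,000; Ibarra 236,584.62 → $236,600.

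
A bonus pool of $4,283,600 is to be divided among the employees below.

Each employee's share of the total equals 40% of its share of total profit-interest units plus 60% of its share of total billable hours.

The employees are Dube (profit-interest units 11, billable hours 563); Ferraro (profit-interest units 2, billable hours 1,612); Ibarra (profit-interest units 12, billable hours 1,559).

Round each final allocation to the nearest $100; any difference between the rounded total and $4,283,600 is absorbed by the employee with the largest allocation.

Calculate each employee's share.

Totals — profit-interest units 25, billable hours 3,734.
Blended shares (40% profit-interest units + 60% billable hours): Dube 0.2665; Ferraro 0.2910; Ibarra 0.4425.
Unrounded shares: Dube 1,141,433.71; Ferraro 1,246,635.44; Ibarra 1,895,530.86.
Rounded to nearest $100: Dube $1,141,400; Ferraro $1,246,600; Ibarra $1,895,500. Sum = $4,283,500.
Difference $4,283,600 − $4,283,500 = +$100 applied to largest allocation (Ibarra): Ibarra becomes $1,895,600.

Dube: $1,141,400 · Ferraro: $1,246,600 · Ibarra: $1,895,600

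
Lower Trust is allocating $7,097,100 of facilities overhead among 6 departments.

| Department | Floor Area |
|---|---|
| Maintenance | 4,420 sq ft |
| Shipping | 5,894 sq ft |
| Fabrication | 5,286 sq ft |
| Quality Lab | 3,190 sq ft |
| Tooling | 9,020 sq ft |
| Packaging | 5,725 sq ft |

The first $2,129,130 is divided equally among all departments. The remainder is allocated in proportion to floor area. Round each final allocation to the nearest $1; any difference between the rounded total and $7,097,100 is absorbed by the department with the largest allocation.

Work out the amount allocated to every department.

Maintenance: $1,009,646 · Shipping: $1,228,009 · Fabrication: $1,137,938 · Quality Lab: $827,431 · Tooling: $1,691,103 · Packaging: $1,202,973

First tranche $2,129,130 split equally: $354,855 each.
Remainder $4,967,970 by floor area (total 33,535): Maintenance 654,791.33 → $654,791; Shipping 873,153.87 → $873,154; Fabrication 783,083.03 → $783,083; Quality Lab 472,575.65 → $472,576; Tooling 1,336,248.38 → $1,336,248; Packaging 848,117.74 → $848,118.
Totals: Maintenance $354,855 + $654,791 = $1,009,646; Shipping $354,855 + $873,154 = $1,228,009; Fabrication $354,855 + $783,083 = $1,137,938; Quality Lab $354,855 + $472,576 = $827,431; Tooling $354,855 + $1,336,248 = $1,691,103; Packaging $354,855 + $848,118 = $1,202,973.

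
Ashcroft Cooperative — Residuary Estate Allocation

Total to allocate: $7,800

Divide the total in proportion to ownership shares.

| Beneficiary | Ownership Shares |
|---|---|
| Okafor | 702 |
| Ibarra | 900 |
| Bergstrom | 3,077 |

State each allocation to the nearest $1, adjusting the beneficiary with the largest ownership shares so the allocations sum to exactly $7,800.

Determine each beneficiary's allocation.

Combined ownership shares = 702 + 900 + 3,077 = 4,679.
Pro-rata amounts: Okafor 1,170.25; Ibarra 1,500.32; Bergstrom 5,129.43.
Rounded to nearest $1: Okafor $1,170; Ibarra $1,500; Bergstrom $5,129. Sum = $7,799.
Difference $7,800 − $7,799 = +$1 applied to largest ownership shares (Bergstrom): Bergstrom becomes $5,130.

Okafor: $1,170 | Ibarra: $1,500 | Bergstrom: $5,130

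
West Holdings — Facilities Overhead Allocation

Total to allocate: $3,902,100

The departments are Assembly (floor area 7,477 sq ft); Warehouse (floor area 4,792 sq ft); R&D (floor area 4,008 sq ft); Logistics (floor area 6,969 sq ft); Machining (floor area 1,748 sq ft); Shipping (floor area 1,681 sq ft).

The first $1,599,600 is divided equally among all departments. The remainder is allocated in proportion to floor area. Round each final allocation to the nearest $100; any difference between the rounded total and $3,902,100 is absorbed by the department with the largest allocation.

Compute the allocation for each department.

Assembly: $912,000; Warehouse: $680,200; R&D: $612,600; Logistics: $868,100; Machining: $417,500; Shipping: $411,700

$1,599,600 shared equally gives $266,600 per department.
Remainder $2,302,500 by floor area (total 26,675): Assembly 645,390.53 → $645,400; Warehouse 413,629.99 → $413,600; R&D 345,957.64 → $346,000; Logistics 601,541.61 → $601,500; Machining 150,881.72 → $150,900; Shipping 145,098.50 → $145,100.
Totals: Assembly $266,600 + $645,400 = $912,000; Warehouse $266,600 + $413,600 = $680,200; R&D $266,600 + $346,000 = $612,600; Logistics $266,600 + $601,500 = $868,100; Machining $266,600 + $150,900 = $417,500; Shipping $266,600 + $145,100 = $411,700.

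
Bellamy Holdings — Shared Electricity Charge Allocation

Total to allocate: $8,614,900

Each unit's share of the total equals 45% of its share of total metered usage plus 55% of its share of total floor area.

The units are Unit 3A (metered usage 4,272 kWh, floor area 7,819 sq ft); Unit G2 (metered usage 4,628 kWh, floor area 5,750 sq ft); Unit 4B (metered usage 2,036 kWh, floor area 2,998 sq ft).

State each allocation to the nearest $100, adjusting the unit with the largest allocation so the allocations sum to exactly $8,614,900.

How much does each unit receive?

Unit 3A: $3,750,600 · Unit G2: $3,285,100 · Unit 4B: $1,579,200

Metered usage total 10,936; floor area total 16,567.
Blended shares (45% metered usage + 55% floor area): Unit 3A 0.4354; Unit G2 0.3813; Unit 4B 0.1833.
Pro-rata amounts: Unit 3A 3,750,631.78; Unit G2 3,285,092.17; Unit 4B 1,579,176.05.
Rounded to nearest $100: Unit 3A $3,750,600; Unit G2 $3,285,100; Unit 4B $1,579,200. Sum = $8,614,900.
Sum already equals the total — no adjustment.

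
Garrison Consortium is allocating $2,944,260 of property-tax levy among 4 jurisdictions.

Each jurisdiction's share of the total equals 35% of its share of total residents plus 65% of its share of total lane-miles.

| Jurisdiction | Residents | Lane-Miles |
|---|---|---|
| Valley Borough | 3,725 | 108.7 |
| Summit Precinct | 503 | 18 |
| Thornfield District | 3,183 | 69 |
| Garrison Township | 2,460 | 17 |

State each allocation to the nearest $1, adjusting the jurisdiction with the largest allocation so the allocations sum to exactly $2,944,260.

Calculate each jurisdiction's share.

Valley Borough: $1,366,903 · Summit Precinct: $214,466 · Thornfield District: $953,120 · Garrison Township: $409,771

Residents total 9,871; lane-miles total 212.7.
Composite weights (35% residents + 65% lane-miles): Valley Borough 0.4643; Summit Precinct 0.0728; Thornfield District 0.3237; Garrison Township 0.1392.
Unrounded shares: Valley Borough 1,366,903.01; Summit Precinct 214,466.15; Thornfield District 953,119.59; Garrison Township 409,771.24.
After rounding ($1): Valley Borough $1,366,903; Summit Precinct $214,466; Thornfield District $953,120; Garrison Township $409,771. Sum = $2,944,260.
Rounded total matches; no reconciliation needed.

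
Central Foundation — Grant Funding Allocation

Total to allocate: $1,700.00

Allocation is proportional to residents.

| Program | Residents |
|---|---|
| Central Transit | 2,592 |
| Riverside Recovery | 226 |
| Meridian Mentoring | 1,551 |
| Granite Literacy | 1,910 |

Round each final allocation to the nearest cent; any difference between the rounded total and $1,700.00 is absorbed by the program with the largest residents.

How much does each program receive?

Residents total: 2,592 + 226 + 1,551 + 1,910 = 6,279.
Unrounded shares: Central Transit 701.7678; Riverside Recovery 61.1881; Meridian Mentoring 419.9236; Granite Literacy 517.1206.
Rounded to nearest cent: Central Transit $701.77; Riverside Recovery $61.19; Meridian Mentoring $419.92; Granite Literacy $517.12. Sum = $1,700.00.
No rounding difference to absorb.

Central Transit: $701.77 · Riverside Recovery: $61.19 · Meridian Mentoring: $419.92 · Granite Literacy: $517.12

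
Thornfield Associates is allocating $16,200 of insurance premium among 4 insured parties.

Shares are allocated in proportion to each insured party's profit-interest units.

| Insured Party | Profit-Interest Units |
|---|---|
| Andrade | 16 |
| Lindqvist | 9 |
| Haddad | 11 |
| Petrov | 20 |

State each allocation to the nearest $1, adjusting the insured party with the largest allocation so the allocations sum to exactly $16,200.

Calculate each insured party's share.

Sum of profit-interest units: 56.
Unrounded shares: Andrade 16/56 × $16,200 = 4,628.57; Lindqvist 9/56 × $16,200 = 2,603.57; Haddad 11/56 × $16,200 = 3,182.14; Petrov 20/56 × $16,200 = 5,785.71.
At nearest $1: Andrade $4,629; Lindqvist $2,604; Haddad $3,182; Petrov $5,786. Sum = $16,201.
Difference $16,200 − $16,201 = −$1 applied to largest allocation (Petrov): Petrov becomes $5,785.

Andrade: $4,629 · Lindqvist: $2,604 · Haddad: $3,182 · Petrov: $5,785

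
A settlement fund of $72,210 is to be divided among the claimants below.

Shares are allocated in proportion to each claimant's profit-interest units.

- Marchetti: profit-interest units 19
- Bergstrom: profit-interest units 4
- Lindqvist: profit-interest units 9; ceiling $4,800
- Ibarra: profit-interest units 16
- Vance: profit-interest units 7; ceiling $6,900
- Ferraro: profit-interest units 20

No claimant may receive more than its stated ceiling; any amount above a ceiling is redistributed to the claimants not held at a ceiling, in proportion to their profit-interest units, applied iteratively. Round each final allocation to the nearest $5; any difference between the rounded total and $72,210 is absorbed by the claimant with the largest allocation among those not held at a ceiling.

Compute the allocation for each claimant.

Marchetti: $19,485 · Bergstrom: $4,100 · Lindqvist: $4,800 · Ibarra: $16,410 · Vance: $6,900 · Ferraro: $20,515

Combined profit-interest units = 75.
Proportional shares (ignoring caps): Marchetti 18,293.20; Bergstrom 3,851.20; Lindqvist 8,665.20; Ibarra 15,404.80; Vance 6,739.60; Ferraro 19,256.00.
Cap binds for Lindqvist ($4,800); remaining pool $67,410 reallocated over remaining profit-interest units 66.
Cap binds for Vance ($6,900); remaining pool $60,510 reallocated over remaining profit-interest units 59.
Redistributed shares: Marchetti 19,486.27 → $19,485; Bergstrom 4,102.37 → $4,100; Ibarra 16,409.49 → $16,410; Ferraro 20,511.86 → $20,510.
Rounding difference +$5 applied to Ferraro → $20,515.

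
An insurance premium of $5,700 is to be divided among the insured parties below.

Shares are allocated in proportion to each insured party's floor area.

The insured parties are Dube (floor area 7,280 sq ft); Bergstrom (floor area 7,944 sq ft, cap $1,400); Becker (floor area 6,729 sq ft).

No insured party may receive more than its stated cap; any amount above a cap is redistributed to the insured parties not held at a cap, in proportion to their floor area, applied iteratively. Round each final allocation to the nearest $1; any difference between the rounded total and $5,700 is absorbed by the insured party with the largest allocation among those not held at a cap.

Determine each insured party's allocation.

Dube: $2,235 · Bergstrom: $1,400 · Becker: $2,065

Sum of floor area: 21,953.
Pro-rata shares before constraints: Dube 1,890.22; Bergstrom 2,062.62; Becker 1,747.16.
Cap binds for Bergstrom ($1,400); remaining pool $4,300 reallocated over remaining floor area 14,009.
Redistributed shares: Dube 2,234.56 → $2,235; Becker 2,065.44 → $2,065.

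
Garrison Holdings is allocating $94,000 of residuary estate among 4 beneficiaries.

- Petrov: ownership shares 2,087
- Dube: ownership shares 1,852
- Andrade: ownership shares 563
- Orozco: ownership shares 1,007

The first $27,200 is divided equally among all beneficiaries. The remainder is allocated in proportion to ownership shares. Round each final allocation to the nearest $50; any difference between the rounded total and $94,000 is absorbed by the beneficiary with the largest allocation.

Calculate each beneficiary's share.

Petrov: $32,100 · Dube: $29,250 · Andrade: $13,650 · Orozco: $19,000

Equal tier: $27,200 ÷ 4 = $6,800 apiece.
Remainder $66,800 by ownership shares (total 5,509): Petrov 25,306.15 → $25,300; Dube 22,456.63 → $22,450; Andrade 6,826.72 → $6,850; Orozco 12,210.49 → $12,200.
Totals: Petrov $6,800 + $25,300 = $32,100; Dube $6,800 + $22,450 = $29,250; Andrade $6,800 + $6,850 = $13,650; Orozco $6,800 + $12,200 = $19,000.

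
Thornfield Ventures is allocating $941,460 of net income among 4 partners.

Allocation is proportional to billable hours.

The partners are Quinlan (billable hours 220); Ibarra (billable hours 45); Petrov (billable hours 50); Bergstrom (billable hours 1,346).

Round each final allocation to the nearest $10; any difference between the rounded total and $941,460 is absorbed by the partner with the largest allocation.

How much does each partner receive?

Quinlan: $124,700; Ibarra: $25,510; Petrov: $28,340; Bergstrom: $762,910

Total billable hours = 1,661.
Unrounded shares: Quinlan 220/1,661 × $941,460 = 124,696.69; Ibarra 45/1,661 × $941,460 = 25,506.14; Petrov 50/1,661 × $941,460 = 28,340.16; Bergstrom 1,346/1,661 × $941,460 = 762,917.01.
Rounded to nearest $10: Quinlan $124,700; Ibarra $25,510; Petrov $28,340; Bergstrom $762,920. Sum = $941,470.
Difference $941,460 − $941,470 = −$10 applied to largest allocation (Bergstrom): Bergstrom becomes $762,910.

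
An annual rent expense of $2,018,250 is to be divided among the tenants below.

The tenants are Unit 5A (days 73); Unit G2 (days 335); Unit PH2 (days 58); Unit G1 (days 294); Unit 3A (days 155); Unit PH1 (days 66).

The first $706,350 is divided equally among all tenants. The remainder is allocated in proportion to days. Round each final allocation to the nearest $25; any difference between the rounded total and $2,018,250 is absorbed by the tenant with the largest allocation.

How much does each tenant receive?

Unit 5A: $215,350 · Unit G2: $565,725 · Unit PH2: $195,300 · Unit G1: $510,900 · Unit 3A: $325,000 · Unit PH1: $205,975

First tranche $706,350 split equally: $117,725 each.
Remainder $1,311,900 by days (total 981): Unit 5A 97,623.55 → $97,625; Unit G2 447,998.47 → $448,000; Unit PH2 77,563.91 → $77,575; Unit G1 393,168.81 → $393,175; Unit 3A 207,282.87 → $207,275; Unit PH1 88,262.39 → $88,250.
Totals: Unit 5A $117,725 + $97,625 = $215,350; Unit G2 $117,725 + $448,000 = $565,725; Unit PH2 $117,725 + $77,575 = $195,300; Unit G1 $117,725 + $393,175 = $510,900; Unit 3A $117,725 + $207,275 = $325,000; Unit PH1 $117,725 + $88,250 = $205,975.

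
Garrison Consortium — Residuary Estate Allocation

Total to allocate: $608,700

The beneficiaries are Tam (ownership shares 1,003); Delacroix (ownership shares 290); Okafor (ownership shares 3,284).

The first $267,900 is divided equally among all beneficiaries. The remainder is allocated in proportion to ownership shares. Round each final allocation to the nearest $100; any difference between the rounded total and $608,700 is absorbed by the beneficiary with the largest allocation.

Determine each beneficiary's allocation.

First tranche $267,900 split equally: $89,300 each.
Remainder $340,800 by ownership shares (total 4,577): Tam 74,682.63 → $74,700; Delacroix 21,593.18 → $21,600; Okafor 244,524.19 → $244,500.
Totals: Tam $89,300 + $74,700 = $164,000; Delacroix $89,300 + $21,600 = $110,900; Okafor $89,300 + $244,500 = $333,800.

Tam: $164,000 · Delacroix: $110,900 · Okafor: $333,800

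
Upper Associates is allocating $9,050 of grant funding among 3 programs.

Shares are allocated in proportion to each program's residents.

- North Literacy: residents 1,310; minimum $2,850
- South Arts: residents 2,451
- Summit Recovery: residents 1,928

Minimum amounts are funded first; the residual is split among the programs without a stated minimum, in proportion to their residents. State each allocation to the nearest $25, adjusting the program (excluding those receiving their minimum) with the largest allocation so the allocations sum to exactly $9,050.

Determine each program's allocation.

North Literacy: $2,850 | South Arts: $3,475 | Summit Recovery: $2,725

Guaranteed amounts: North Literacy $2,850. Balance $6,200.
Balance split over remaining residents 4,379: South Arts 3,470.24 → $3,475; Summit Recovery 2,729.76 → $2,725.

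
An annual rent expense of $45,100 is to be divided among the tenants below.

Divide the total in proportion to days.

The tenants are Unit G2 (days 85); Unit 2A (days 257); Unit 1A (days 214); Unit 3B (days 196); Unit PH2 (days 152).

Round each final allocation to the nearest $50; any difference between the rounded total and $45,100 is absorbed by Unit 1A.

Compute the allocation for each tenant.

Days total: 904.
Raw shares: Unit G2 85/904 × $45,100 = 4,240.60; Unit 2A 257/904 × $45,100 = 12,821.57; Unit 1A 214/904 × $45,100 = 10,676.33; Unit 3B 196/904 × $45,100 = 9,778.32; Unit PH2 152/904 × $45,100 = 7,583.19.
After rounding ($50): Unit G2 $4,250; Unit 2A $12,800; Unit 1A $10,700; Unit 3B $9,800; Unit PH2 $7,600. Sum = $45,150.
Difference $45,100 − $45,150 = −$50 applied to Unit 1A: Unit 1A becomes $10,650.

Unit G2: $4,250 | Unit 2A: $12,800 | Unit 1A: $10,650 | Unit 3B: $9,800 | Unit PH2: $7,600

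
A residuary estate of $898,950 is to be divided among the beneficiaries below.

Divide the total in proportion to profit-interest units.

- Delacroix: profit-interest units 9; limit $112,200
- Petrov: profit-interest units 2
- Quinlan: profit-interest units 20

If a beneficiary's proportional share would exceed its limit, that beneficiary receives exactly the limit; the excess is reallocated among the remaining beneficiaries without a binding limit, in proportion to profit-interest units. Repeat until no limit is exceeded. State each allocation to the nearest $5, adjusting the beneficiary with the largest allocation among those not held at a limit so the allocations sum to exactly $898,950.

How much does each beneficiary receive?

Delacroix: $112,200 | Petrov: $71,525 | Quinlan: $715,225

Profit-interest units total: 31.
Proportional shares (ignoring caps): Delacroix 260,985.48; Petrov 57,996.77; Quinlan 579,967.74.
Held at cap: Delacroix ($112,200); balance $786,750 reallocated over remaining profit-interest units 22.
Shares after redistribution: Petrov 71,522.73 → $71,525; Quinlan 715,227.27 → $715,225.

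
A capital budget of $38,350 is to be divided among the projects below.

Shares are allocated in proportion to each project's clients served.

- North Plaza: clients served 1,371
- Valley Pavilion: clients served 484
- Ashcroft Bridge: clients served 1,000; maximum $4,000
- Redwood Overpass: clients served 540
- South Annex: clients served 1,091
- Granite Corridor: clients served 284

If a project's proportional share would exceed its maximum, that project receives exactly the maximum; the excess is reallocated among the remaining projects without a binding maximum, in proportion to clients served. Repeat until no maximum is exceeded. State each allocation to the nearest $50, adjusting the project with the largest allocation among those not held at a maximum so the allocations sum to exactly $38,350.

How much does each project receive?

Total clients served = 4,770.
Proportional shares (ignoring caps): North Plaza 11,022.61; Valley Pavilion 3,891.28; Ashcroft Bridge 8,039.83; Redwood Overpass 4,341.51; South Annex 8,771.46; Granite Corridor 2,283.31.
Held at cap: Ashcroft Bridge ($4,000); balance $34,350 reallocated over remaining clients served 3,770.
Shares after redistribution: North Plaza 12,491.74 → $12,500; Valley Pavilion 4,409.92 → $4,400; Redwood Overpass 4,920.16 → $4,900; South Annex 9,940.54 → $9,950; Granite Corridor 2,587.64 → $2,600.

North Plaza: $12,500; Valley Pavilion: $4,400; Ashcroft Bridge: $4,000; Redwood Overpass: $4,900; South Annex: $9,950; Granite Corridor: $2,600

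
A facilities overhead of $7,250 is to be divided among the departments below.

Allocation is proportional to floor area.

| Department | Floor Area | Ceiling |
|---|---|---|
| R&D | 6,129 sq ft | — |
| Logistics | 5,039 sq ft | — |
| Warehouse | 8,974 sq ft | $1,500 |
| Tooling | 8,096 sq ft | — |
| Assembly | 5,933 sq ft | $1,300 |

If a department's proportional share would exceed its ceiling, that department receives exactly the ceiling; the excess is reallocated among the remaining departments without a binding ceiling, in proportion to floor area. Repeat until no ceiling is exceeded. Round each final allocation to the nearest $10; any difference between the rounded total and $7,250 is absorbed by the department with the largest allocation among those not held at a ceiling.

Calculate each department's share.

Combined floor area = 34,171.
Unconstrained shares: R&D 1,300.38; Logistics 1,069.12; Warehouse 1,904.00; Tooling 1,717.71; Assembly 1,258.79.
Held at cap: Warehouse ($1,500); balance $5,750 reallocated over remaining floor area 25,197.
Held at cap: Assembly ($1,300); balance $4,450 reallocated over remaining floor area 19,264.
Remaining shares: R&D 1,415.80 → $1,420; Logistics 1,164.01 → $1,160; Tooling 1,870.18 → $1,870.

R&D: $1,420 · Logistics: $1,160 · Warehouse: $1,500 · Tooling: $1,870 · Assembly: $1,300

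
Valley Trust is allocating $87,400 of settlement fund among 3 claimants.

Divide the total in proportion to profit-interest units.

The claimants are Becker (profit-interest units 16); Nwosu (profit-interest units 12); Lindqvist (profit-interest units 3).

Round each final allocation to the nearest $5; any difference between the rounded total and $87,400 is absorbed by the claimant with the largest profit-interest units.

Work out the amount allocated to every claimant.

Combined profit-interest units = 16 + 12 + 3 = 31.
Proportional shares: Becker 45,109.68; Nwosu 33,832.26; Lindqvist 8,458.06.
At nearest $5: Becker $45,110; Nwosu $33,830; Lindqvist $8,460. Sum = $87,400.
Rounded total matches; no reconciliation needed.

Becker: $45,110; Nwosu: $33,830; Lindqvist: $8,460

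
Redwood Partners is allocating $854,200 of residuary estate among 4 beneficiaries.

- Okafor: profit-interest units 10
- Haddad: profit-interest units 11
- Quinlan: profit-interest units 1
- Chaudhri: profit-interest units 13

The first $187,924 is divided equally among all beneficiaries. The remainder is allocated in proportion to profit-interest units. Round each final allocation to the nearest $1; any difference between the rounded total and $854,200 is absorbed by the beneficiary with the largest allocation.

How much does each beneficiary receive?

Equal tier: $187,924 ÷ 4 = $46,981 apiece.
Remainder $666,276 by profit-interest units (total 35): Okafor 190,364.57 → $190,365; Haddad 209,401.03 → $209,401; Quinlan 19,036.46 → $19,036; Chaudhri 247,473.94 → $247,474.
Totals: Okafor $46,981 + $190,365 = $237,346; Haddad $46,981 + $209,401 = $256,382; Quinlan $46,981 + $19,036 = $66,017; Chaudhri $46,981 + $247,474 = $294,455.

Okafor: $237,346 · Haddad: $256,382 · Quinlan: $66,017 · Chaudhri: $294,455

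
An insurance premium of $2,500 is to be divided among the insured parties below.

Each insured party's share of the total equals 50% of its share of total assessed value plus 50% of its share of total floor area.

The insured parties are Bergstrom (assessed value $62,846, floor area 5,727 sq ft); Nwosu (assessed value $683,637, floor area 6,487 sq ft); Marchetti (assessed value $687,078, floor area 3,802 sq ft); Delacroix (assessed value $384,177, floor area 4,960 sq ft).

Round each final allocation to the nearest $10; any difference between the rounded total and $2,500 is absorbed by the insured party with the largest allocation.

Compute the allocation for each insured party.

Bergstrom: $380; Nwosu: $860; Marchetti: $700; Delacroix: $560

Totals — assessed value 1,817,738, floor area 20,976.
Composite weights (50% assessed value + 50% floor area): Bergstrom 0.1538; Nwosu 0.3427; Marchetti 0.2796; Delacroix 0.2239.
Unrounded shares: Bergstrom 384.50; Nwosu 856.69; Marchetti 699.05; Delacroix 559.76.
At nearest $10: Bergstrom $380; Nwosu $860; Marchetti $700; Delacroix $560. Sum = $2,500.
Sum already equals the total — no adjustment.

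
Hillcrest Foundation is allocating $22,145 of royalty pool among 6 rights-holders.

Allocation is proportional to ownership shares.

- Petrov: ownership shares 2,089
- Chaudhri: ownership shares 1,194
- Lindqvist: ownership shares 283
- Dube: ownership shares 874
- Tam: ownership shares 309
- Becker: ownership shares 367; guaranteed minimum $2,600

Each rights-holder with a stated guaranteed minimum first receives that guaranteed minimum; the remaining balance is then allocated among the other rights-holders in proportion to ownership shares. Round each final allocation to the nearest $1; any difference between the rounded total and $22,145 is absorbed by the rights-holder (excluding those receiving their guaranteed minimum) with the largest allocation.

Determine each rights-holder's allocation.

Guaranteed amounts: Becker $2,600. Balance $19,545.
Balance split over remaining ownership shares 4,749: Petrov 8,597.495 → $8,597; Chaudhri 4,914.03 → $4,914; Lindqvist 1,164.72 → $1,165; Dube 3,597.04 → $3,597; Tam 1,271.72 → $1,272.

Petrov: $8,597 | Chaudhri: $4,914 | Lindqvist: $1,165 | Dube: $3,597 | Tam: $1,272 | Becker: $2,600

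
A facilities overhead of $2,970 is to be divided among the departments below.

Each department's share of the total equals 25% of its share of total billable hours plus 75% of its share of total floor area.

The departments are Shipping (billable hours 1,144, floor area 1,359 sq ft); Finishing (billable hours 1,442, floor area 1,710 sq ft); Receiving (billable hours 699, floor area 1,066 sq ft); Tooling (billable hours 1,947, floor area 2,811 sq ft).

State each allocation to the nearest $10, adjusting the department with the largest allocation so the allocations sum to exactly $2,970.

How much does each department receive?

Totals — billable hours 5,232, floor area 6,946.
Combined weights (25% billable hours + 75% floor area): Shipping 0.2014; Finishing 0.2535; Receiving 0.1485; Tooling 0.3966.
Raw shares: Shipping 598.17; Finishing 753.02; Receiving 441.05; Tooling 1,177.76.
At nearest $10: Shipping $600; Finishing $750; Receiving $440; Tooling $1,180. Sum = $2,970.
Rounded total matches; no reconciliation needed.

Shipping: $600; Finishing: $750; Receiving: $440; Tooling: $1,180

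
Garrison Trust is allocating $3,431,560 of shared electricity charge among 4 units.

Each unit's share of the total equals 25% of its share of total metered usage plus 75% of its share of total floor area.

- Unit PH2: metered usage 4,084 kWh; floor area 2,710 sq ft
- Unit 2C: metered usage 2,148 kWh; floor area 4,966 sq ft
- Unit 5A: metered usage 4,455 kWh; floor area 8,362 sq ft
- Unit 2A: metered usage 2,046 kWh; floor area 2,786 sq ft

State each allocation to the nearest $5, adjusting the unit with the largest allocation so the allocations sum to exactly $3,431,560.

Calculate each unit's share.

Totals — metered usage 12,733, floor area 18,824.
Blended shares (25% metered usage + 75% floor area): Unit PH2 0.1882; Unit 2C 0.2400; Unit 5A 0.4206; Unit 2A 0.1512.
Proportional shares: Unit PH2 645,679.61; Unit 2C 823,687.62; Unit 5A 1,443,433.13; Unit 2A 518,759.64.
Rounded to nearest $5: Unit PH2 $645,680; Unit 2C $823,690; Unit 5A $1,443,435; Unit 2A $518,760. Sum = $3,431,565.
Difference $3,431,560 − $3,431,565 = −$5 applied to largest allocation (Unit 5A): Unit 5A becomes $1,443,430.

Unit PH2: $645,680; Unit 2C: $823,690; Unit 5A: $1,443,430; Unit 2A: $518,760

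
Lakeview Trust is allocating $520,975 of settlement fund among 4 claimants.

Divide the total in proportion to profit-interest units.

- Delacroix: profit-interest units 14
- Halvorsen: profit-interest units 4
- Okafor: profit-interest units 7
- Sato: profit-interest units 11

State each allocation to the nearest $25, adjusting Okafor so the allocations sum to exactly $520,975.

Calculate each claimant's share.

Delacroix: $202,600; Halvorsen: $57,875; Okafor: $101,325; Sato: $159,175

Total profit-interest units = 36.
Unrounded shares: Delacroix 14/36 × $520,975 = 202,601.39; Halvorsen 4/36 × $520,975 = 57,886.11; Okafor 7/36 × $520,975 = 101,300.69; Sato 11/36 × $520,975 = 159,186.81.
After rounding ($25): Delacroix $202,600; Halvorsen $57,875; Okafor $101,300; Sato $159,175. Sum = $520,950.
Difference $520,975 − $520,950 = +$25 applied to Okafor: Okafor becomes $101,325.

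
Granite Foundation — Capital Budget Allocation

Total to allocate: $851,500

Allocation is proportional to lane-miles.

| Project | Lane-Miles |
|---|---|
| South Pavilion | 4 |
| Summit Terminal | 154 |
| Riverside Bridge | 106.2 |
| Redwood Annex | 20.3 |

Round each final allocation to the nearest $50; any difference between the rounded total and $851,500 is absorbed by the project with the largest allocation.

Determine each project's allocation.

South Pavilion: $11,950 | Summit Terminal: $460,950 | Riverside Bridge: $317,850 | Redwood Annex: $60,750

Sum of lane-miles: 284.5.
Proportional shares: South Pavilion 4/284.5 × $851,500 = 11,971.88; Summit Terminal 154/284.5 × $851,500 = 460,917.40; Riverside Bridge 106.2/284.5 × $851,500 = 317,853.43; Redwood Annex 20.3/284.5 × $851,500 = 60,757.29.
After rounding ($50): South Pavilion $11,950; Summit Terminal $460,900; Riverside Bridge $317,850; Redwood Annex $60,750. Sum = $851,450.
Difference $851,500 − $851,450 = +$50 applied to largest allocation (Summit Terminal): Summit Terminal becomes $460,950.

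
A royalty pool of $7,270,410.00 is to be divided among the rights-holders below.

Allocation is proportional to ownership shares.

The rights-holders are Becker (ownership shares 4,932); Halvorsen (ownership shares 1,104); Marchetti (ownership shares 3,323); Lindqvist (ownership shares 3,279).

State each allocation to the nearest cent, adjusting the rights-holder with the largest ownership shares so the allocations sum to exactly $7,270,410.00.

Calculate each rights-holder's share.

Total ownership shares = 4,932 + 1,104 + 3,323 + 3,279 = 12,638.
Raw shares: Becker 2,837,289.2958; Halvorsen 635,110.9859; Marchetti 1,911,661.0563; Lindqvist 1,886,348.6620.
After rounding (cent): Becker $2,837,289.30; Halvorsen $635,110.99; Marchetti $1,911,661.06; Lindqvist $1,886,348.66. Sum = $7,270,410.01.
Difference $7,270,410.00 − $7,270,410.01 = −$0.01 applied to largest ownership shares (Becker): Becker becomes $2,837,289.29.

Becker: $2,837,289.29; Halvorsen: $635,110.99; Marchetti: $1,911,661.06; Lindqvist: $1,886,348.66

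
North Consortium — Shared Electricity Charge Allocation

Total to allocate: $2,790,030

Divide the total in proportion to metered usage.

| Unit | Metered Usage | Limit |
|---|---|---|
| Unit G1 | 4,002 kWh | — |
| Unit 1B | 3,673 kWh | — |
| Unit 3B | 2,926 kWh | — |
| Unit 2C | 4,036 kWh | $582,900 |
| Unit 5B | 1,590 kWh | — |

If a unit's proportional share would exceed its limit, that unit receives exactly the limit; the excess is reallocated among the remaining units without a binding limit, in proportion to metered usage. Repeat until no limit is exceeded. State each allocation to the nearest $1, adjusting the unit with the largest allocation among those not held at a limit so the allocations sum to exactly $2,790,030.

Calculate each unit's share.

Sum of metered usage: 16,227.
Unconstrained shares: Unit G1 688,093.92; Unit 1B 631,526.48; Unit 3B 503,089.16; Unit 2C 693,939.80; Unit 5B 273,380.64.
Capped: Unit 2C ($582,900); residual $2,207,130 reallocated over remaining metered usage 12,191.
Redistributed shares: Unit G1 724,545.51 → $724,546; Unit 1B 664,981.42 → $664,981; Unit 3B 529,740.17 → $529,740; Unit 5B 287,862.91 → $287,863.

Unit G1: $724,546 | Unit 1B: $664,981 | Unit 3B: $529,740 | Unit 2C: $582,900 | Unit 5B: $287,863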